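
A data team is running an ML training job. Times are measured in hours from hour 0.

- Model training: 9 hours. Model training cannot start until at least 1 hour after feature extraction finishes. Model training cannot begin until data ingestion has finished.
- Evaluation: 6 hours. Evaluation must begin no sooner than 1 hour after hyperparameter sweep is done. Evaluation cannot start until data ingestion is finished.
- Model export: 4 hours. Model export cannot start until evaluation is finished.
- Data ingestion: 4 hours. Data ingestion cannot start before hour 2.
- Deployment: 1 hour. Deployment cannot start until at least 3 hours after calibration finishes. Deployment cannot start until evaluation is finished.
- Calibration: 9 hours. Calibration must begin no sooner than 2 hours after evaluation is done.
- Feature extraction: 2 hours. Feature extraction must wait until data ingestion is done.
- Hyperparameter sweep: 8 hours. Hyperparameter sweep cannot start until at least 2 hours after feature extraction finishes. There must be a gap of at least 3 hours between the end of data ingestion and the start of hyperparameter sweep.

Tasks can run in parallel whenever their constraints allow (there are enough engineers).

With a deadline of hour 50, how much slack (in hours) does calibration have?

10

Data ingestion cannot begin until its own release at hour 2. It runs from hour 2 to 2 + 4 = hour 6.
After data ingestion (finishes hour 6), feature extraction can start at hour 6 and finishes at hour 8.
Hyperparameter sweep needs all of feature extraction (finishes hour 8, plus 2-hour gap → hour 10); data ingestion (finishes hour 6, plus 3-hour gap → hour 9). That puts its earliest start at hour 10; it finishes at 10 + 8 = hour 18.
Evaluation cannot start until hyperparameter sweep (finishes hour 18, plus 1-hour gap → hour 19); data ingestion (finishes hour 6). The controlling bound is hour 19, so evaluation finishes at 19 + 6 = hour 25.
Calibration waits on evaluation (finishes hour 25, plus 2-hour gap → hour 27), so it starts at hour 27 and finishes at 27 + 9 = hour 36.

Working backward from the deadline:
Deployment must finish by hour 50; it takes 1 hour, so it must start by 50 − 1 = hour 49.
Calibration has to be done before deployment (must start by hour 49, minus 3-hour gap → hour 46). That means finishing by hour 46, i.e. starting by 46 − 9 = hour 37.
So calibration can start as early as hour 27 and as late as hour 37, giving 37 − 27 = 10 hours of slack.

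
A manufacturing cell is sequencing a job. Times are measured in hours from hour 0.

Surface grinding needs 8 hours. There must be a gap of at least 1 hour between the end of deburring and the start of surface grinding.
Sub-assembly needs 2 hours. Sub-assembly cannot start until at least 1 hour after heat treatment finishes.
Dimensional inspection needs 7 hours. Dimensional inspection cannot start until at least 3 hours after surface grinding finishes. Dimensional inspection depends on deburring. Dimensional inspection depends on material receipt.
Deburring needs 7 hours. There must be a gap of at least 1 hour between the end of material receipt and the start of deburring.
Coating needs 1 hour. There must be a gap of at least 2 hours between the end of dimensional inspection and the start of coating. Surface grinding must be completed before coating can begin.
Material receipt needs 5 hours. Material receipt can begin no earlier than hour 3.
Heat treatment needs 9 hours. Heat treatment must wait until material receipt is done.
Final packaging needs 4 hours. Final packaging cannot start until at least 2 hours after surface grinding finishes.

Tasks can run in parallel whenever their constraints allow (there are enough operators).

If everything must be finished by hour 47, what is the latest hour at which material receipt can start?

To finish by hour 47, coating (duration 1) must start no later than hour 46.
Dimensional inspection has to be done before coating (must start by hour 46, minus 2-hour gap → hour 44). That means finishing by hour 44, i.e. starting by 44 − 7 = hour 37.
Final packaging has no dependents, so it just needs to finish by hour 47. Starting by 47 − 4 = hour 43 achieves that.
Surface grinding has several dependents: dimensional inspection (must start by hour 37, minus 3-hour gap → hour 34); coating (must start by hour 46); final packaging (must start by hour 43, minus 2-hour gap → hour 41). The earliest of those limits is hour 34, so surface grinding must start by 34 − 8 = hour 26.
Deburring feeds surface grinding (must start by hour 26, minus 1-hour gap → hour 25); dimensional inspection (must start by hour 37). Taking the minimum, deburring must finish by hour 25 and start by 25 − 7 = hour 18.
To finish by hour 47, sub-assembly (duration 2) must start no later than hour 45.
Heat treatment has to be done before sub-assembly (must start by hour 45, minus 1-hour gap → hour 44). That means finishing by hour 44, i.e. starting by 44 − 9 = hour 35.
Material receipt feeds deburring (must start by hour 18, minus 1-hour gap → hour 17); heat treatment (must start by hour 35); dimensional inspection (must start by hour 37). Taking the minimum, material receipt must finish by hour 17 and start by 17 − 5 = hour 12.

12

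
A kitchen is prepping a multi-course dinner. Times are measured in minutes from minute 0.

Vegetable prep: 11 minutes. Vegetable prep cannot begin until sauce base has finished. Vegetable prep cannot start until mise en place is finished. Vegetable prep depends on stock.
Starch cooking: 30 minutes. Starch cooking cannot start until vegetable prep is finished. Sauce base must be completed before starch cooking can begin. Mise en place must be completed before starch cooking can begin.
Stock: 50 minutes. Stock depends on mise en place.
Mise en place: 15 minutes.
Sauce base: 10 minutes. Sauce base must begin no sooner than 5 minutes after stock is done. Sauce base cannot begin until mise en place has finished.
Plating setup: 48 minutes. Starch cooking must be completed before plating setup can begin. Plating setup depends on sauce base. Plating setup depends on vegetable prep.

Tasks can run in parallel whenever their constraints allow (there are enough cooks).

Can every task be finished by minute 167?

Mise en place can start immediately at minute 0; it finishes at minute 15.
Stock cannot begin until mise en place (finishes minute 15). It runs from minute 15 to 15 + 50 = minute 65.
Sauce base cannot start until stock (finishes minute 65, plus 5-minute gap → minute 70); mise en place (finishes minute 15). The controlling bound is minute 70, so sauce base finishes at 70 + 10 = minute 80.
Vegetable prep cannot start until sauce base (finishes minute 80); mise en place (finishes minute 15); stock (finishes minute 65). The controlling bound is minute 80, so vegetable prep finishes at 80 + 11 = minute 91.
Starch cooking has to wait for vegetable prep (finishes minute 91); sauce base (finishes minute 80); mise en place (finishes minute 15). The latest of these is minute 91, so starch cooking runs minute 91 to 91 + 30 = minute 121.
Plating setup cannot start until starch cooking (finishes minute 121); sauce base (finishes minute 80); vegetable prep (finishes minute 91). The controlling bound is minute 121, so plating setup finishes at 121 + 48 = minute 169.
The earliest everything can be done is minute 169, which is after the deadline of 167, so it is not possible.

No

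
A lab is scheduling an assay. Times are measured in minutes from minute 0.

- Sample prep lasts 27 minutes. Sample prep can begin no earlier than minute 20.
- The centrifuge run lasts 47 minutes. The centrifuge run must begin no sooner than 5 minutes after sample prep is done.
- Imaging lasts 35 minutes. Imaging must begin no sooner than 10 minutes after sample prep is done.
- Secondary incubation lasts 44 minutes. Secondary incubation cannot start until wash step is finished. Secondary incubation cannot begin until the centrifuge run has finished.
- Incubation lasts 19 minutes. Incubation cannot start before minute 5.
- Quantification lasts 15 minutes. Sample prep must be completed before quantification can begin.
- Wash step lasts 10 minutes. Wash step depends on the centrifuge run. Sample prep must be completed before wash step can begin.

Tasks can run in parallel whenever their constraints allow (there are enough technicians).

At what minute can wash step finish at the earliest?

After its own release at minute 20, sample prep can start at minute 20 and finishes at minute 47.
The centrifuge run waits on sample prep (finishes minute 47, plus 5-minute gap → minute 52), so it starts at minute 52 and finishes at 52 + 47 = minute 99.
For wash step: the centrifuge run (finishes minute 99); sample prep (finishes minute 47). Taking the maximum gives a start of minute 99, and it finishes at 99 + 10 = minute 109.

109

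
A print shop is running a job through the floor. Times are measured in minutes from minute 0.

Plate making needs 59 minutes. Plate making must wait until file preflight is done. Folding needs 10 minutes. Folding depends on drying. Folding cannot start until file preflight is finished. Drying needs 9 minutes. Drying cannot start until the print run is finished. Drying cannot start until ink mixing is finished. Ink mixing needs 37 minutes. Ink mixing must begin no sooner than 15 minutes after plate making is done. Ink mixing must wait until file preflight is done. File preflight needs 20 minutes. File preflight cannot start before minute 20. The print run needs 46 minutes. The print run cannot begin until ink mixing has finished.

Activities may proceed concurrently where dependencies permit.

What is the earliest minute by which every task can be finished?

216

File preflight waits on its own release at minute 20, so it starts at minute 20 and finishes at 20 + 20 = minute 40.
Plate making cannot begin until file preflight (finishes minute 40). It runs from minute 40 to 40 + 59 = minute 99.
For ink mixing: plate making (finishes minute 99, plus 15-minute gap → minute 114); file preflight (finishes minute 40). Taking the maximum gives a start of minute 114, and it finishes at 114 + 37 = minute 151.
After ink mixing (finishes minute 151), the print run can start at minute 151 and finishes at minute 197.
Drying cannot start until the print run (finishes minute 197); ink mixing (finishes minute 151). The controlling bound is minute 197, so drying finishes at 197 + 9 = minute 206.
For folding: drying (finishes minute 206); file preflight (finishes minute 40). Taking the maximum gives a start of minute 206, and it finishes at 206 + 10 = minute 216.
All tasks are finished once the last one completes. Finish times: File preflight at 40, Plate making at 99, Ink mixing at 151, The print run at 197, Drying at 206, Folding at 216. The latest is minute 216.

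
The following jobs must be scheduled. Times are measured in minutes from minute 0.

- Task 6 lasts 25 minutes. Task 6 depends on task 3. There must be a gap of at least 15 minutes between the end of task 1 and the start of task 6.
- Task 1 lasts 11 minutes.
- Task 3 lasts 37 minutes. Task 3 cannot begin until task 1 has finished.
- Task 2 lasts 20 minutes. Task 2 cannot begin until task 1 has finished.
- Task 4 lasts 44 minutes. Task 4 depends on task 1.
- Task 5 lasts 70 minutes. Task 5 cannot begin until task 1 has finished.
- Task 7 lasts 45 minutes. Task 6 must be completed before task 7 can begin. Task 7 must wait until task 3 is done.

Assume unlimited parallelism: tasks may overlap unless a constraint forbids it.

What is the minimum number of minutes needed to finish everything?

118

Task 1 has no prerequisites, so it starts at minute 0 and finishes at minute 11.
After task 1 (finishes minute 11), task 5 can start at minute 11 and finishes at minute 81.
Task 4 waits on task 1 (finishes minute 11), so it starts at minute 11 and finishes at 11 + 44 = minute 55.
Task 3 waits on task 1 (finishes minute 11), so it starts at minute 11 and finishes at 11 + 37 = minute 48.
Task 6 has to wait for task 3 (finishes minute 48); task 1 (finishes minute 11, plus 15-minute gap → minute 26). The latest of these is minute 48, so task 6 runs minute 48 to 48 + 25 = minute 73.
For task 7: task 6 (finishes minute 73); task 3 (finishes minute 48). Taking the maximum gives a start of minute 73, and it finishes at 73 + 45 = minute 118.
Task 2 waits on task 1 (finishes minute 11), so it starts at minute 11 and finishes at 11 + 20 = minute 31.
All tasks are finished once the last one completes. Finish times: Task 1 at 11, Task 2 at 31, Task 3 at 48, Task 4 at 55, Task 5 at 81, Task 6 at 73, Task 7 at 118. The latest is minute 118.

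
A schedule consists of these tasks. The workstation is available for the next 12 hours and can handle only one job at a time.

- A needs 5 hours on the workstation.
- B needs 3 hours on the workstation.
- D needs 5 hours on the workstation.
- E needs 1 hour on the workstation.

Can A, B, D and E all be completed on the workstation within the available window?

Running back to back, the jobs need 5 + 3 + 5 + 1 = 14 hours on the workstation.
Since 14 > 12, they cannot all fit.

No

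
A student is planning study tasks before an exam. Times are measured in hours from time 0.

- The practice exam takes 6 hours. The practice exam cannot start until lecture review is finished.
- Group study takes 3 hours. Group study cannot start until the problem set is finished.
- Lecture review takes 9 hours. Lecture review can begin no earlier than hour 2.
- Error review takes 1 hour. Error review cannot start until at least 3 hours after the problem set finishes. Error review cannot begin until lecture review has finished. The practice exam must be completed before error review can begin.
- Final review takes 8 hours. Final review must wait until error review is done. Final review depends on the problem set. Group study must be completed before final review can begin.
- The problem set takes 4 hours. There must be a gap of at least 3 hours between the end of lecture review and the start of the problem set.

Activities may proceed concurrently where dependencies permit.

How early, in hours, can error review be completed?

22

After its own release at hour 2, lecture review can start at hour 2 and finishes at hour 11.
The practice exam waits on lecture review (finishes hour 11), so it starts at hour 11 and finishes at 11 + 6 = hour 17.
After lecture review (finishes hour 11, plus 3-hour gap → hour 14), the problem set can start at hour 14 and finishes at hour 18.
For error review: the problem set (finishes hour 18, plus 3-hour gap → hour 21); lecture review (finishes hour 11); the practice exam (finishes hour 17). Taking the maximum gives a start of hour 21, and it finishes at 21 + 1 = hour 22.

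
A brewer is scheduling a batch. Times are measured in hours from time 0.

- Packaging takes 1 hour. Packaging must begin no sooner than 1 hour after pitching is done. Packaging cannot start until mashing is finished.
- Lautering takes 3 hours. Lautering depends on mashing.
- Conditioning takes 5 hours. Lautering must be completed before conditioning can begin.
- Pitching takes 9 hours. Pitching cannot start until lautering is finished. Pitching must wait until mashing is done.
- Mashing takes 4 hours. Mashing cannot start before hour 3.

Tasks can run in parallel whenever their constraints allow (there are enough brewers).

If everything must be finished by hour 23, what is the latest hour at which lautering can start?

Packaging must finish by hour 23; it takes 1 hour, so it must start by 23 − 1 = hour 22.
Pitching must finish before packaging (must start by hour 22, minus 1-hour gap → hour 21). With a 9-hour duration, pitching must start by 21 − 9 = hour 12.
Nothing follows conditioning; the deadline of hour 23 is its only limit. It must start by 23 − 5 = hour 18.
Lautering has several dependents: pitching (must start by hour 12); conditioning (must start by hour 18). The earliest of those limits is hour 12, so lautering must start by 12 − 3 = hour 9.

9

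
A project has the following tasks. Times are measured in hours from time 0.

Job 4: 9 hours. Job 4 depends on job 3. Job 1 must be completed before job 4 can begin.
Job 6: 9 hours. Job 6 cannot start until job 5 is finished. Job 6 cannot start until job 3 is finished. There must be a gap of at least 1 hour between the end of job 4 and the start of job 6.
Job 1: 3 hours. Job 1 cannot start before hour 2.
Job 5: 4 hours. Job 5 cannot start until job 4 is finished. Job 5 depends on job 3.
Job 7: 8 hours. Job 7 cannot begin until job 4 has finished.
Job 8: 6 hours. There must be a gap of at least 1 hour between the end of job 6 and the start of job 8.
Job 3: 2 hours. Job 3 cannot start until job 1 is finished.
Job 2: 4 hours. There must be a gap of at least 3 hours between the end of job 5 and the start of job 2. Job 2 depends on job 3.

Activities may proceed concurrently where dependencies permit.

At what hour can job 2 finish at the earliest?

27

Job 1 waits on its own release at hour 2, so it starts at hour 2 and finishes at 2 + 3 = hour 5.
Job 3 cannot begin until job 1 (finishes hour 5). It runs from hour 5 to 5 + 2 = hour 7.
Job 4 needs all of job 3 (finishes hour 7); job 1 (finishes hour 5). That puts its earliest start at hour 7; it finishes at 7 + 9 = hour 16.
Job 5 has to wait for job 4 (finishes hour 16); job 3 (finishes hour 7). The latest of these is hour 16, so job 5 runs hour 16 to 16 + 4 = hour 20.
Job 2 cannot start until job 5 (finishes hour 20, plus 3-hour gap → hour 23); job 3 (finishes hour 7). The controlling bound is hour 23, so job 2 finishes at 23 + 4 = hour 27.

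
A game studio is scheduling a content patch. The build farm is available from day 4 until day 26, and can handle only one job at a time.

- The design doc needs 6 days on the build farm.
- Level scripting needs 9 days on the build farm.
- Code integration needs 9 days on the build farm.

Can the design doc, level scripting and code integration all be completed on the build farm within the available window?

No

The build farm window is 26 − 4 = 22 days.
Running back to back, the jobs need 6 + 9 + 9 = 24 days on the build farm.
Since 24 > 22, they cannot all fit.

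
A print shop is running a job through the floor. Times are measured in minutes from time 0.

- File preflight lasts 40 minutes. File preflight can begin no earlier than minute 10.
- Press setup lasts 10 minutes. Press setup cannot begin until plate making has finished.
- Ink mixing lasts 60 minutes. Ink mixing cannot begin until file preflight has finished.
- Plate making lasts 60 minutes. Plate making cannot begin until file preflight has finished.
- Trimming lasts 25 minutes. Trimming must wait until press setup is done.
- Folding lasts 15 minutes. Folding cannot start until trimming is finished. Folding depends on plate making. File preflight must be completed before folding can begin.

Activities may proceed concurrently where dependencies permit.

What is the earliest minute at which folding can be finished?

File preflight cannot begin until its own release at minute 10. It runs from minute 10 to 10 + 40 = minute 50.
After file preflight (finishes minute 50), plate making can start at minute 50 and finishes at minute 110.
Press setup waits on plate making (finishes minute 110), so it starts at minute 110 and finishes at 110 + 10 = minute 120.
After press setup (finishes minute 120), trimming can start at minute 120 and finishes at minute 145.
Folding has to wait for trimming (finishes minute 145); plate making (finishes minute 110); file preflight (finishes minute 50). The latest of these is minute 145, so folding runs minute 145 to 145 + 15 = minute 160.

160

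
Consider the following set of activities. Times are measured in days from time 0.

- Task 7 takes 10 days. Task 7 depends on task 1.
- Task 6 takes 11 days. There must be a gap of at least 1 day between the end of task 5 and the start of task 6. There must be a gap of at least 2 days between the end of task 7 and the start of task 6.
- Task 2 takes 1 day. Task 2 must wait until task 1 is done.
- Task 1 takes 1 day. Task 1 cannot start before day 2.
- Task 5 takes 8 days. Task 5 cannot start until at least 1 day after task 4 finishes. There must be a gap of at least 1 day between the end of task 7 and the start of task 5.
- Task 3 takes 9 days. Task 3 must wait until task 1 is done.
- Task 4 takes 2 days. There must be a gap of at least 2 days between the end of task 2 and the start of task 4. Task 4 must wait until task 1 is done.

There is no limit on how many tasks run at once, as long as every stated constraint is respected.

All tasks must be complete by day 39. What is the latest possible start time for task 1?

7

Task 6 must finish by day 39; it takes 11 days, so it must start by 39 − 11 = day 28.
Task 5 must finish before task 6 (must start by day 28, minus 1-day gap → day 27). With an 8-day duration, task 5 must start by 27 − 8 = day 19.
Since task 5 (must start by day 19, minus 1-day gap → day 18) depends on it, task 4 must finish by day 18. Backing off its 2-day duration gives a latest start of day 16.
Since task 4 (must start by day 16, minus 2-day gap → day 14) depends on it, task 2 must finish by day 14. Backing off its 1-day duration gives a latest start of day 13.
Task 3 has no dependents, so it just needs to finish by day 39. Starting by 39 − 9 = day 30 achieves that.
Task 7 must finish in time for task 5 (must start by day 19, minus 1-day gap → day 18); task 6 (must start by day 28, minus 2-day gap → day 26). The tightest is day 18, so task 7 must start by 18 − 10 = day 8.
Task 1 has several dependents: task 2 (must start by day 13); task 3 (must start by day 30); task 4 (must start by day 16); task 7 (must start by day 8). The earliest of those limits is day 8, so task 1 must start by 8 − 1 = day 7.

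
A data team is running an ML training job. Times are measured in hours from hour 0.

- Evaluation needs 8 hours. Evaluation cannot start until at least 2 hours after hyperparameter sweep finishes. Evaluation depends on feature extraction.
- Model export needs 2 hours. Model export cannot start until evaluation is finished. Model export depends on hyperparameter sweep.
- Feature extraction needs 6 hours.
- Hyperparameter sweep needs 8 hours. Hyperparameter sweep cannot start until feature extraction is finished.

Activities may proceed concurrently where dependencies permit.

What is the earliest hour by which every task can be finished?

26

Nothing blocks feature extraction, so it runs from hour 0 to hour 6.
Hyperparameter sweep waits on feature extraction (finishes hour 6), so it starts at hour 6 and finishes at 6 + 8 = hour 14.
Evaluation cannot start until hyperparameter sweep (finishes hour 14, plus 2-hour gap → hour 16); feature extraction (finishes hour 6). The controlling bound is hour 16, so evaluation finishes at 16 + 8 = hour 24.
For model export: evaluation (finishes hour 24); hyperparameter sweep (finishes hour 14). Taking the maximum gives a start of hour 24, and it finishes at 24 + 2 = hour 26.
All tasks are finished once the last one completes. Finish times: Feature extraction at 6, Hyperparameter sweep at 14, Evaluation at 24, Model export at 26. The latest is hour 26.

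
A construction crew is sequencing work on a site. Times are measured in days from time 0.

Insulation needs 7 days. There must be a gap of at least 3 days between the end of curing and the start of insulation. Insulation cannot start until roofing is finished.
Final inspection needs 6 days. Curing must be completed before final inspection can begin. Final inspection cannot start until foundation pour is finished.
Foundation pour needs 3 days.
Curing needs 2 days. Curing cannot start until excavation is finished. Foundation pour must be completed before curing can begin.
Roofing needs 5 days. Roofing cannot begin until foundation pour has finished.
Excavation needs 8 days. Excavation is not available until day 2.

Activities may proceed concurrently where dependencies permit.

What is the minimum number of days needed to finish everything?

Nothing blocks foundation pour, so it runs from day 0 to day 3.
After foundation pour (finishes day 3), roofing can start at day 3 and finishes at day 8.
Excavation waits on its own release at day 2, so it starts at day 2 and finishes at 2 + 8 = day 10.
Curing needs all of excavation (finishes day 10); foundation pour (finishes day 3). That puts its earliest start at day 10; it finishes at 10 + 2 = day 12.
Final inspection cannot start until curing (finishes day 12); foundation pour (finishes day 3). The controlling bound is day 12, so final inspection finishes at 12 + 6 = day 18.
For insulation: curing (finishes day 12, plus 3-day gap → day 15); roofing (finishes day 8). Taking the maximum gives a start of day 15, and it finishes at 15 + 7 = day 22.
All tasks are finished once the last one completes. Finish times: Excavation at 10, Foundation pour at 3, Curing at 12, Roofing at 8, Insulation at 22, Final inspection at 18. The latest is day 22.

22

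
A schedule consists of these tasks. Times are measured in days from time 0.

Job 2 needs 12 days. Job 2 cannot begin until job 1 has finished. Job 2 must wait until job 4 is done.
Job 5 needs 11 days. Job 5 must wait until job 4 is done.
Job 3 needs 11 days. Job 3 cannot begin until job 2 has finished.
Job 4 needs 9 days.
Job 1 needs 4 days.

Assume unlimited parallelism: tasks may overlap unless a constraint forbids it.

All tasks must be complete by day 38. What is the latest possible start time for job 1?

11

Job 3 has no dependents, so it just needs to finish by day 38. Starting by 38 − 11 = day 27 achieves that.
Job 2 has to be done before job 3 (must start by day 27). That means finishing by day 27, i.e. starting by 27 − 12 = day 15.
Job 1 has to be done before job 2 (must start by day 15). That means finishing by day 15, i.e. starting by 15 − 4 = day 11.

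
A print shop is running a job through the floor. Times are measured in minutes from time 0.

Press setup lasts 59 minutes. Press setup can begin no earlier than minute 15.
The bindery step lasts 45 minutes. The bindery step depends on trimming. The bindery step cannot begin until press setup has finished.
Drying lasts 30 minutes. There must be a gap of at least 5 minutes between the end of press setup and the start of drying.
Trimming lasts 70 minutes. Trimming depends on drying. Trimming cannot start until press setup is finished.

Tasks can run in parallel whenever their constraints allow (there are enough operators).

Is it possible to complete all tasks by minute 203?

No

Press setup waits on its own release at minute 15, so it starts at minute 15 and finishes at 15 + 59 = minute 74.
Drying waits on press setup (finishes minute 74, plus 5-minute gap → minute 79), so it starts at minute 79 and finishes at 79 + 30 = minute 109.
For trimming: drying (finishes minute 109); press setup (finishes minute 74). Taking the maximum gives a start of minute 109, and it finishes at 109 + 70 = minute 179.
For the bindery step: trimming (finishes minute 179); press setup (finishes minute 74). Taking the maximum gives a start of minute 179, and it finishes at 179 + 45 = minute 224.
The earliest everything can be done is minute 224, which is after the deadline of 203, so it is not possible.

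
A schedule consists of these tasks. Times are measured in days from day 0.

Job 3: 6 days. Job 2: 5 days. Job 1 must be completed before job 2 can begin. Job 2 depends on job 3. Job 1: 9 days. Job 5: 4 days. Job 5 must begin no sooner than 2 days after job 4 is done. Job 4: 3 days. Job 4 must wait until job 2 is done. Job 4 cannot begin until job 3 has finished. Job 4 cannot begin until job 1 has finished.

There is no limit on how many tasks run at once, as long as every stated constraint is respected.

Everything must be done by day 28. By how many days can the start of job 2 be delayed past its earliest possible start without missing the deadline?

Job 3 has no prerequisites, so it starts at day 0 and finishes at day 6.
Job 1 can start immediately at day 0; it finishes at day 9.
Job 2 needs all of job 1 (finishes day 9); job 3 (finishes day 6). That puts its earliest start at day 9; it finishes at 9 + 5 = day 14.

Working backward from the deadline:
To finish by day 28, job 5 (duration 4) must start no later than day 24.
Job 4 has to be done before job 5 (must start by day 24, minus 2-day gap → day 22). That means finishing by day 22, i.e. starting by 22 − 3 = day 19.
Job 2 has to be done before job 4 (must start by day 19). That means finishing by day 19, i.e. starting by 19 − 5 = day 14.
So job 2 can start as early as day 9 and as late as day 14, giving 14 − 9 = 5 days of slack.

5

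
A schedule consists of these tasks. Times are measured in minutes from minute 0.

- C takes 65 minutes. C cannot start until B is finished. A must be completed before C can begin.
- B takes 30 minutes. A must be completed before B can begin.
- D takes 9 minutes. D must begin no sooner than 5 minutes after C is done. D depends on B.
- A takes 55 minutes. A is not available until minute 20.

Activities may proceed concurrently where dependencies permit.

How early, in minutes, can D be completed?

184

After its own release at minute 20, A can start at minute 20 and finishes at minute 75.
After A (finishes minute 75), B can start at minute 75 and finishes at minute 105.
C has to wait for B (finishes minute 105); A (finishes minute 75). The latest of these is minute 105, so C runs minute 105 to 105 + 65 = minute 170.
D needs all of C (finishes minute 170, plus 5-minute gap → minute 175); B (finishes minute 105). That puts its earliest start at minute 175; it finishes at 175 + 9 = minute 184.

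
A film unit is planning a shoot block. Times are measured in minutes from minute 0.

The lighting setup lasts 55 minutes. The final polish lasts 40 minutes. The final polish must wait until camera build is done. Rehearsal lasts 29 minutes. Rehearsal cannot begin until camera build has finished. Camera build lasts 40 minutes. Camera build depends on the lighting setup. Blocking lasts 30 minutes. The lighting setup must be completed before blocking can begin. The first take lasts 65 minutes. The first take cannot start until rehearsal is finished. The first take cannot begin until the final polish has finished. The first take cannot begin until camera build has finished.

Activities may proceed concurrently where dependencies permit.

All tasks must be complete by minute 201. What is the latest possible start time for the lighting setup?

1

The first take has no dependents, so it just needs to finish by minute 201. Starting by 201 − 65 = minute 136 achieves that.
Rehearsal must finish before the first take (must start by minute 136). With a 29-minute duration, rehearsal must start by 136 − 29 = minute 107.
The final polish feeds into the first take (must start by minute 136); so the final polish must finish by minute 136 and therefore start by minute 96.
Camera build has several dependents: rehearsal (must start by minute 107); the final polish (must start by minute 96); the first take (must start by minute 136). The earliest of those limits is minute 96, so camera build must start by 96 − 40 = minute 56.
To finish by minute 201, blocking (duration 30) must start no later than minute 171.
The lighting setup feeds camera build (must start by minute 56); blocking (must start by minute 171). Taking the minimum, the lighting setup must finish by minute 56 and start by 56 − 55 = minute 1.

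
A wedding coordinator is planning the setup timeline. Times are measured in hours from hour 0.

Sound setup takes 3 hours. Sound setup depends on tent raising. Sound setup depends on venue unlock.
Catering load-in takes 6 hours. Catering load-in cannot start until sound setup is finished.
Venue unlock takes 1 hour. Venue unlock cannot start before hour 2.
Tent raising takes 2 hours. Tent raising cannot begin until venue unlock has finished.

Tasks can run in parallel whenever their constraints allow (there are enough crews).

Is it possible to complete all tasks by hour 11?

Venue unlock cannot begin until its own release at hour 2. It runs from hour 2 to 2 + 1 = hour 3.
After venue unlock (finishes hour 3), tent raising can start at hour 3 and finishes at hour 5.
Sound setup needs all of tent raising (finishes hour 5); venue unlock (finishes hour 3). That puts its earliest start at hour 5; it finishes at 5 + 3 = hour 8.
Catering load-in waits on sound setup (finishes hour 8), so it starts at hour 8 and finishes at 8 + 6 = hour 14.
The earliest everything can be done is hour 14, which is after the deadline of 11, so it is not possible.

No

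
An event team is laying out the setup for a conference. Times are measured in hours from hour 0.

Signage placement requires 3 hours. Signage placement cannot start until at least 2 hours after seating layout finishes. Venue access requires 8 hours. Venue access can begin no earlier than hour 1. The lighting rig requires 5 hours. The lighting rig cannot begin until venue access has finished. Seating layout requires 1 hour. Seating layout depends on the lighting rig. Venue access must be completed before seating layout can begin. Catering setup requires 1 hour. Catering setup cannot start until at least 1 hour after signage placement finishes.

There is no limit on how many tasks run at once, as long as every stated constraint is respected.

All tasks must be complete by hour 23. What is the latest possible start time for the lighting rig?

10

Catering setup must finish by hour 23; it takes 1 hour, so it must start by 23 − 1 = hour 22.
Since catering setup (must start by hour 22, minus 1-hour gap → hour 21) depends on it, signage placement must finish by hour 21. Backing off its 3-hour duration gives a latest start of hour 18.
Seating layout must finish before signage placement (must start by hour 18, minus 2-hour gap → hour 16). With a 1-hour duration, seating layout must start by 16 − 1 = hour 15.
The lighting rig must finish before seating layout (must start by hour 15). With a 5-hour duration, the lighting rig must start by 15 − 5 = hour 10.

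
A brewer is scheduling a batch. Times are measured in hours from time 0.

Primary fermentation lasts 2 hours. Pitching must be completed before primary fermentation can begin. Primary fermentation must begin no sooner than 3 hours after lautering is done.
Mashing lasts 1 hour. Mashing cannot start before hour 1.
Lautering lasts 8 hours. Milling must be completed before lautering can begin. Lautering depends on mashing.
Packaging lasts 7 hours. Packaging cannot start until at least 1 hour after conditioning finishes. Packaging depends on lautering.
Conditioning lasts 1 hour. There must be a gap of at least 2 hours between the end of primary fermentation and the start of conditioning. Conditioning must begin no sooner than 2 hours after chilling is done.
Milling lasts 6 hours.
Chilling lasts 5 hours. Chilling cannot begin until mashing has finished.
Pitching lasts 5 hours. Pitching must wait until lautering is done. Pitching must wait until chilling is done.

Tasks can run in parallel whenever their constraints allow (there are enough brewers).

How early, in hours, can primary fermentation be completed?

Mashing cannot begin until its own release at hour 1. It runs from hour 1 to 1 + 1 = hour 2.
Chilling cannot begin until mashing (finishes hour 2). It runs from hour 2 to 2 + 5 = hour 7.
Milling can start immediately at hour 0; it finishes at hour 6.
Lautering has to wait for milling (finishes hour 6); mashing (finishes hour 2). The latest of these is hour 6, so lautering runs hour 6 to 6 + 8 = hour 14.
Pitching needs all of lautering (finishes hour 14); chilling (finishes hour 7). That puts its earliest start at hour 14; it finishes at 14 + 5 = hour 19.
Primary fermentation has to wait for pitching (finishes hour 19); lautering (finishes hour 14, plus 3-hour gap → hour 17). The latest of these is hour 19, so primary fermentation runs hour 19 to 19 + 2 = hour 21.

21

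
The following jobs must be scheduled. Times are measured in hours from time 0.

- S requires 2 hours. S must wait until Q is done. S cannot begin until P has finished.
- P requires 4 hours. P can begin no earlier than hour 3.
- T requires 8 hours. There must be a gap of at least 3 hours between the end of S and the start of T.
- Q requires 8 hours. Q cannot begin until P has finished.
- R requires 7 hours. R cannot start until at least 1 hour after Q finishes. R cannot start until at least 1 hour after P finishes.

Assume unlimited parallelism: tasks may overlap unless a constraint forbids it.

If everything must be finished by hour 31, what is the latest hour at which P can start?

6

R has no dependents, so it just needs to finish by hour 31. Starting by 31 − 7 = hour 24 achieves that.
Nothing follows T; the deadline of hour 31 is its only limit. It must start by 31 − 8 = hour 23.
S must finish before T (must start by hour 23, minus 3-hour gap → hour 20). With a 2-hour duration, S must start by 20 − 2 = hour 18.
For Q: R (must start by hour 24, minus 1-hour gap → hour 23); S (must start by hour 18). The most restrictive is hour 18; with an 8-hour duration, Q must start by hour 10.
P must finish in time for Q (must start by hour 10); R (must start by hour 24, minus 1-hour gap → hour 23); S (must start by hour 18). The tightest is hour 10, so P must start by 10 − 4 = hour 6.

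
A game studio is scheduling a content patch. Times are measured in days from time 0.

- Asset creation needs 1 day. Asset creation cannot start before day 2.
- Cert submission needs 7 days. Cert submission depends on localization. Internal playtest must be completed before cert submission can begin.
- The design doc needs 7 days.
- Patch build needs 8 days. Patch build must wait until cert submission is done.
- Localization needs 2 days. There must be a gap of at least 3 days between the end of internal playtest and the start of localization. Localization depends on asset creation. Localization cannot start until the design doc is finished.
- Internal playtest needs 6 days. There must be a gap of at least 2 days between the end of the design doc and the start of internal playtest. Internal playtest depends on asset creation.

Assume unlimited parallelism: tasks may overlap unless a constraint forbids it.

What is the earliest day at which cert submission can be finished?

27

After its own release at day 2, asset creation can start at day 2 and finishes at day 3.
Nothing blocks the design doc, so it runs from day 0 to day 7.
For internal playtest: the design doc (finishes day 7, plus 2-day gap → day 9); asset creation (finishes day 3). Taking the maximum gives a start of day 9, and it finishes at 9 + 6 = day 15.
Localization has to wait for internal playtest (finishes day 15, plus 3-day gap → day 18); asset creation (finishes day 3); the design doc (finishes day 7). The latest of these is day 18, so localization runs day 18 to 18 + 2 = day 20.
Cert submission cannot start until localization (finishes day 20); internal playtest (finishes day 15). The controlling bound is day 20, so cert submission finishes at 20 + 7 = day 27.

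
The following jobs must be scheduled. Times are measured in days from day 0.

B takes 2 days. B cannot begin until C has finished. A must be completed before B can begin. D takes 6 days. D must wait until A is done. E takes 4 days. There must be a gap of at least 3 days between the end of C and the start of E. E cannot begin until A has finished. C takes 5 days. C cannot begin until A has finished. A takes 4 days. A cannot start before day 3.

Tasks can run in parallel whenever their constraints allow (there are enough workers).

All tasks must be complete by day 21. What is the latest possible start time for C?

To finish by day 21, B (duration 2) must start no later than day 19.
Nothing follows E; the deadline of day 21 is its only limit. It must start by 21 − 4 = day 17.
C feeds B (must start by day 19); E (must start by day 17, minus 3-day gap → day 14). Taking the minimum, C must finish by day 14 and start by 14 − 5 = day 9.

9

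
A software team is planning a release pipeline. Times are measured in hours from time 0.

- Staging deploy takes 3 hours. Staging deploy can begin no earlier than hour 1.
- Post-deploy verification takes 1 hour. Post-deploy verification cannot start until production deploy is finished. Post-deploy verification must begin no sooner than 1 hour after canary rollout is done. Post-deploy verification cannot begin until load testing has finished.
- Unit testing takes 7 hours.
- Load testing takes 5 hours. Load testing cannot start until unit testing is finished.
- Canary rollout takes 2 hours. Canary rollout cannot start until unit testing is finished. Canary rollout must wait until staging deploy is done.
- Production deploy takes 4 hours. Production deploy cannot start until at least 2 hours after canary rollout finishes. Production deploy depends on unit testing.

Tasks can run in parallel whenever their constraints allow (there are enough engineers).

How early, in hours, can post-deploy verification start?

15

After its own release at hour 1, staging deploy can start at hour 1 and finishes at hour 4.
Nothing blocks unit testing, so it runs from hour 0 to hour 7.
After unit testing (finishes hour 7), load testing can start at hour 7 and finishes at hour 12.
Canary rollout needs all of unit testing (finishes hour 7); staging deploy (finishes hour 4). That puts its earliest start at hour 7; it finishes at 7 + 2 = hour 9.
Production deploy has to wait for canary rollout (finishes hour 9, plus 2-hour gap → hour 11); unit testing (finishes hour 7). The latest of these is hour 11, so production deploy runs hour 11 to 11 + 4 = hour 15.
Post-deploy verification waits on production deploy (finishes hour 15); canary rollout (finishes hour 9, plus 1-hour gap → hour 10); load testing (finishes hour 12). The latest of these is hour 15, which is the earliest post-deploy verification can start.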